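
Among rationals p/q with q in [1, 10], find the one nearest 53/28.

17/9

Expand x = 53/28 as a continued fraction with the Euclidean algorithm:
  53 = 1*28 + 25, so a_0 = 1.
  28 = 1*25 + 3, so a_1 = 1.
  25 = 8*3 + 1, so a_2 = 8.
  3 = 3*1 + 0, so a_3 = 3.
so x = [1; 1, 8, 3].
Convergents (p_i = a_i*p_{i-1} + p_{i-2}, q_i = a_i*q_{i-1} + q_{i-2} with p_{-2}=0, p_{-1}=1, q_{-2}=1, q_{-1}=0), until the denominator exceeds 10:
  i=0: a_0=1, p_0 = 1*1 + 0 = 1, q_0 = 1*0 + 1 = 1.
  i=1: a_1=1, p_1 = 1*1 + 1 = 2, q_1 = 1*1 + 0 = 1.
  i=2: a_2=8, p_2 = 8*2 + 1 = 17, q_2 = 8*1 + 1 = 9.
  i=3: a_3=3, p_3 = 3*17 + 2 = 53, q_3 = 3*9 + 1 = 28.
q_3 = 28 > 10, so the last convergent with denominator <= 10 is p_2/q_2 = 17/9.
The closest fraction with denominator <= 10 is either p_2/q_2 or the intermediate fraction (k*p_2 + p_1)/(k*q_2 + q_1) with the largest k >= 1 whose denominator stays <= 10; these approach x as k grows, and every other convergent or intermediate fraction in range is farther away.
Largest k: floor((10 - q_1)/q_2) = floor((10 - 1)/9) = 1.
That gives (1*17 + 2)/(1*9 + 1) = 19/10.
Compare the errors: |x - 17/9| = |53*9 - 17*28|/(28*9) = 1/252, and |x - 19/10| = |53*10 - 19*28|/(28*10) = 2/280.
Cross-multiplying, 1*280 = 280 < 504 = 2*252, so 1/252 is smaller: the convergent 17/9 is closer to x than 19/10.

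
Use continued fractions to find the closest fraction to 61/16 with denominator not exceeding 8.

Expand x = 61/16 as a continued fraction with the Euclidean algorithm:
  61 = 3*16 + 13, so a_0 = 3.
  16 = 1*13 + 3, so a_1 = 1.
  13 = 4*3 + 1, so a_2 = 4.
  3 = 3*1 + 0, so a_3 = 3.
so x = [3; 1, 4, 3].
Convergents (p_i = a_i*p_{i-1} + p_{i-2}, q_i = a_i*q_{i-1} + q_{i-2} with p_{-2}=0, p_{-1}=1, q_{-2}=1, q_{-1}=0), until the denominator exceeds 8:
  i=0: a_0=3, p_0 = 3*1 + 0 = 3, q_0 = 3*0 + 1 = 1.
  i=1: a_1=1, p_1 = 1*3 + 1 = 4, q_1 = 1*1 + 0 = 1.
  i=2: a_2=4, p_2 = 4*4 + 3 = 19, q_2 = 4*1 + 1 = 5.
  i=3: a_3=3, p_3 = 3*19 + 4 = 61, q_3 = 3*5 + 1 = 16.
q_3 = 16 > 8, so the last convergent with denominator <= 8 is p_2/q_2 = 19/5.
The closest fraction with denominator <= 8 is either p_2/q_2 or the intermediate fraction (k*p_2 + p_1)/(k*q_2 + q_1) with the largest k >= 1 whose denominator stays <= 8; these approach x as k grows, and every other convergent or intermediate fraction in range is farther away.
Largest k: floor((8 - q_1)/q_2) = floor((8 - 1)/5) = 1.
That gives (1*19 + 4)/(1*5 + 1) = 23/6.
Compare the errors: |x - 19/5| = |61*5 - 19*16|/(16*5) = 1/80, and |x - 23/6| = |61*6 - 23*16|/(16*6) = 2/96.
Cross-multiplying, 1*96 = 96 < 160 = 2*80, so 1/80 is smaller: the convergent 19/5 is closer to x than 23/6.

19/5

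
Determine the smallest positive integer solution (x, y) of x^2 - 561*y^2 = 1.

(x, y) = (522785, 22072)

First expand sqrt(561) as a continued fraction. With x_i = (sqrt(561) + m_i)/d_i and (m_0, d_0) = (0, 1): a_0 = floor(sqrt(561)) = 23, since 23^2 = 529 <= 561 < 576 = 24^2.
Iterate m_{i+1} = d_i*a_i - m_i, d_{i+1} = (561 - m_{i+1}^2)/d_i, a_{i+1} = floor((a_0 + m_{i+1})/d_{i+1}):
  m_1 = 1*23 - 0 = 23, d_1 = (561 - 23^2)/1 = 32/1 = 32, a_1 = floor((23 + 23)/32) = 1.
  m_2 = 32*1 - 23 = 9, d_2 = (561 - 9^2)/32 = 480/32 = 15, a_2 = floor((23 + 9)/15) = 2.
  m_3 = 15*2 - 9 = 21, d_3 = (561 - 21^2)/15 = 120/15 = 8, a_3 = floor((23 + 21)/8) = 5.
  m_4 = 8*5 - 21 = 19, d_4 = (561 - 19^2)/8 = 200/8 = 25, a_4 = floor((23 + 19)/25) = 1.
  m_5 = 25*1 - 19 = 6, d_5 = (561 - 6^2)/25 = 525/25 = 21, a_5 = floor((23 + 6)/21) = 1.
  m_6 = 21*1 - 6 = 15, d_6 = (561 - 15^2)/21 = 336/21 = 16, a_6 = floor((23 + 15)/16) = 2.
  m_7 = 16*2 - 15 = 17, d_7 = (561 - 17^2)/16 = 272/16 = 17, a_7 = floor((23 + 17)/17) = 2.
  m_8 = 17*2 - 17 = 17, d_8 = (561 - 17^2)/17 = 272/17 = 16, a_8 = floor((23 + 17)/16) = 2.
  m_9 = 16*2 - 17 = 15, d_9 = (561 - 15^2)/16 = 336/16 = 21, a_9 = floor((23 + 15)/21) = 1.
  m_10 = 21*1 - 15 = 6, d_10 = (561 - 6^2)/21 = 525/21 = 25, a_10 = floor((23 + 6)/25) = 1.
  m_11 = 25*1 - 6 = 19, d_11 = (561 - 19^2)/25 = 200/25 = 8, a_11 = floor((23 + 19)/8) = 5.
  m_12 = 8*5 - 19 = 21, d_12 = (561 - 21^2)/8 = 120/8 = 15, a_12 = floor((23 + 21)/15) = 2.
  m_13 = 15*2 - 21 = 9, d_13 = (561 - 9^2)/15 = 480/15 = 32, a_13 = floor((23 + 9)/32) = 1.
  m_14 = 32*1 - 9 = 23, d_14 = (561 - 23^2)/32 = 32/32 = 1, a_14 = floor((23 + 23)/1) = 46.
  m_15 = 1*46 - 23 = 23, d_15 = (561 - 23^2)/1 = 32/1 = 32: (m_15, d_15) = (m_1, d_1) = (23, 32), so from here the quotients repeat a_1, ..., a_14; the period length is 14.
So sqrt(561) = [23; (1, 2, 5, 1, 1, 2, 2, 2, 1, 1, 5, 2, 1, 46)] with period length k = 14.
k is even, so the fundamental solution of x^2 - 561y^2 = 1 is (p_{k-1}, q_{k-1}) = (p_13, q_13); compute convergents through index 13.
Convergents (p_i = a_i*p_{i-1} + p_{i-2}, q_i = a_i*q_{i-1} + q_{i-2} with p_{-2}=0, p_{-1}=1, q_{-2}=1, q_{-1}=0):
  i=0: a_0=23, p_0 = 23*1 + 0 = 23, q_0 = 23*0 + 1 = 1.
  i=1: a_1=1, p_1 = 1*23 + 1 = 24, q_1 = 1*1 + 0 = 1.
  i=2: a_2=2, p_2 = 2*24 + 23 = 71, q_2 = 2*1 + 1 = 3.
  i=3: a_3=5, p_3 = 5*71 + 24 = 379, q_3 = 5*3 + 1 = 16.
  i=4: a_4=1, p_4 = 1*379 + 71 = 450, q_4 = 1*16 + 3 = 19.
  i=5: a_5=1, p_5 = 1*450 + 379 = 829, q_5 = 1*19 + 16 = 35.
  i=6: a_6=2, p_6 = 2*829 + 450 = 2108, q_6 = 2*35 + 19 = 89.
  i=7: a_7=2, p_7 = 2*2108 + 829 = 5045, q_7 = 2*89 + 35 = 213.
  i=8: a_8=2, p_8 = 2*5045 + 2108 = 12198, q_8 = 2*213 + 89 = 515.
  i=9: a_9=1, p_9 = 1*12198 + 5045 = 17243, q_9 = 1*515 + 213 = 728.
  i=10: a_10=1, p_10 = 1*17243 + 12198 = 29441, q_10 = 1*728 + 515 = 1243.
  i=11: a_11=5, p_11 = 5*29441 + 17243 = 164448, q_11 = 5*1243 + 728 = 6943.
  i=12: a_12=2, p_12 = 2*164448 + 29441 = 358337, q_12 = 2*6943 + 1243 = 15129.
  i=13: a_13=1, p_13 = 1*358337 + 164448 = 522785, q_13 = 1*15129 + 6943 = 22072.
Check: 522785^2 - 561*22072^2 = 273304156225 - 273304156224 = 1, so (x, y) = (522785, 22072) solves the equation, and by the theorem it is the least positive solution.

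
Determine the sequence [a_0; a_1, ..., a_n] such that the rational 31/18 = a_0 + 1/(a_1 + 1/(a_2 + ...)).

[1; 1, 2, 1, 1, 2]

Run the Euclidean algorithm on 31 and 18; the successive quotients are the partial quotients a_0, a_1, ... (each step inverts the fractional part left over by the previous one):
  31 = 1*18 + 13, so a_0 = 1.
  18 = 1*13 + 5, so a_1 = 1.
  13 = 2*5 + 3, so a_2 = 2.
  5 = 1*3 + 2, so a_3 = 1.
  3 = 1*2 + 1, so a_4 = 1.
  2 = 2*1 + 0, so a_5 = 2.
The remainder reaches 0 after 6 divisions, so the expansion has 6 partial quotients, read off in order.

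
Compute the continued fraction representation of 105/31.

[3; 2, 1, 1, 2, 2]

Run the Euclidean algorithm on 105 and 31; the successive quotients are the partial quotients a_0, a_1, ... (each step inverts the fractional part left over by the previous one):
  105 = 3*31 + 12, so a_0 = 3.
  31 = 2*12 + 7, so a_1 = 2.
  12 = 1*7 + 5, so a_2 = 1.
  7 = 1*5 + 2, so a_3 = 1.
  5 = 2*2 + 1, so a_4 = 2.
  2 = 2*1 + 0, so a_5 = 2.
The remainder reaches 0 after 6 divisions, so the expansion has 6 partial quotients, read off in order.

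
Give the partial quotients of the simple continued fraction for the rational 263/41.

Run the Euclidean algorithm on 263 and 41; the successive quotients are the partial quotients a_0, a_1, ... (each step inverts the fractional part left over by the previous one):
  263 = 6*41 + 17, so a_0 = 6.
  41 = 2*17 + 7, so a_1 = 2.
  17 = 2*7 + 3, so a_2 = 2.
  7 = 2*3 + 1, so a_3 = 2.
  3 = 3*1 + 0, so a_4 = 3.
The remainder reaches 0 after 5 divisions, so the expansion has 5 partial quotients, read off in order.

[6; 2, 2, 2, 3]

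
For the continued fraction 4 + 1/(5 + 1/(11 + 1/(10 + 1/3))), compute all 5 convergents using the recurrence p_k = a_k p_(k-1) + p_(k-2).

Using the convergent recurrence p_i = a_i*p_{i-1} + p_{i-2}, q_i = a_i*q_{i-1} + q_{i-2} with p_{-2}=0, p_{-1}=1, q_{-2}=1, q_{-1}=0:
  i=0: a_0=4, p_0 = 4*1 + 0 = 4, q_0 = 4*0 + 1 = 1.
  i=1: a_1=5, p_1 = 5*4 + 1 = 21, q_1 = 5*1 + 0 = 5.
  i=2: a_2=11, p_2 = 11*21 + 4 = 235, q_2 = 11*5 + 1 = 56.
  i=3: a_3=10, p_3 = 10*235 + 21 = 2371, q_3 = 10*56 + 5 = 565.
  i=4: a_4=3, p_4 = 3*2371 + 235 = 7348, q_4 = 3*565 + 56 = 1751.

4/1, 21/5, 235/56, 2371/565, 7348/1751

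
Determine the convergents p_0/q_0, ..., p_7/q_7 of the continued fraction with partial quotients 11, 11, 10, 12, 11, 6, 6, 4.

11/1, 122/11, 1231/111, 14894/1343, 165065/14884, 1005284/90647, 6196769/558766, 25792360/2325711

Using the convergent recurrence p_i = a_i*p_{i-1} + p_{i-2}, q_i = a_i*q_{i-1} + q_{i-2} with p_{-2}=0, p_{-1}=1, q_{-2}=1, q_{-1}=0:
  i=0: a_0=11, p_0 = 11*1 + 0 = 11, q_0 = 11*0 + 1 = 1.
  i=1: a_1=11, p_1 = 11*11 + 1 = 122, q_1 = 11*1 + 0 = 11.
  i=2: a_2=10, p_2 = 10*122 + 11 = 1231, q_2 = 10*11 + 1 = 111.
  i=3: a_3=12, p_3 = 12*1231 + 122 = 14894, q_3 = 12*111 + 11 = 1343.
  i=4: a_4=11, p_4 = 11*14894 + 1231 = 165065, q_4 = 11*1343 + 111 = 14884.
  i=5: a_5=6, p_5 = 6*165065 + 14894 = 1005284, q_5 = 6*14884 + 1343 = 90647.
  i=6: a_6=6, p_6 = 6*1005284 + 165065 = 6196769, q_6 = 6*90647 + 14884 = 558766.
  i=7: a_7=4, p_7 = 4*6196769 + 1005284 = 25792360, q_7 = 4*558766 + 90647 = 2325711.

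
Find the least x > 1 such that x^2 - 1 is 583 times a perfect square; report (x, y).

First expand sqrt(583) as a continued fraction. With x_i = (sqrt(583) + m_i)/d_i and (m_0, d_0) = (0, 1): a_0 = floor(sqrt(583)) = 24, since 24^2 = 576 <= 583 < 625 = 25^2.
Iterate m_{i+1} = d_i*a_i - m_i, d_{i+1} = (583 - m_{i+1}^2)/d_i, a_{i+1} = floor((a_0 + m_{i+1})/d_{i+1}):
  m_1 = 1*24 - 0 = 24, d_1 = (583 - 24^2)/1 = 7/1 = 7, a_1 = floor((24 + 24)/7) = 6.
  m_2 = 7*6 - 24 = 18, d_2 = (583 - 18^2)/7 = 259/7 = 37, a_2 = floor((24 + 18)/37) = 1.
  m_3 = 37*1 - 18 = 19, d_3 = (583 - 19^2)/37 = 222/37 = 6, a_3 = floor((24 + 19)/6) = 7.
  m_4 = 6*7 - 19 = 23, d_4 = (583 - 23^2)/6 = 54/6 = 9, a_4 = floor((24 + 23)/9) = 5.
  m_5 = 9*5 - 23 = 22, d_5 = (583 - 22^2)/9 = 99/9 = 11, a_5 = floor((24 + 22)/11) = 4.
  m_6 = 11*4 - 22 = 22, d_6 = (583 - 22^2)/11 = 99/11 = 9, a_6 = floor((24 + 22)/9) = 5.
  m_7 = 9*5 - 22 = 23, d_7 = (583 - 23^2)/9 = 54/9 = 6, a_7 = floor((24 + 23)/6) = 7.
  m_8 = 6*7 - 23 = 19, d_8 = (583 - 19^2)/6 = 222/6 = 37, a_8 = floor((24 + 19)/37) = 1.
  m_9 = 37*1 - 19 = 18, d_9 = (583 - 18^2)/37 = 259/37 = 7, a_9 = floor((24 + 18)/7) = 6.
  m_10 = 7*6 - 18 = 24, d_10 = (583 - 24^2)/7 = 7/7 = 1, a_10 = floor((24 + 24)/1) = 48.
  m_11 = 1*48 - 24 = 24, d_11 = (583 - 24^2)/1 = 7/1 = 7: (m_11, d_11) = (m_1, d_1) = (24, 7), so from here the quotients repeat a_1, ..., a_10; the period length is 10.
So sqrt(583) = [24; (6, 1, 7, 5, 4, 5, 7, 1, 6, 48)] with period length k = 10.
k is even, so the fundamental solution of x^2 - 583y^2 = 1 is (p_{k-1}, q_{k-1}) = (p_9, q_9); compute convergents through index 9.
Convergents (p_i = a_i*p_{i-1} + p_{i-2}, q_i = a_i*q_{i-1} + q_{i-2} with p_{-2}=0, p_{-1}=1, q_{-2}=1, q_{-1}=0):
  i=0: a_0=24, p_0 = 24*1 + 0 = 24, q_0 = 24*0 + 1 = 1.
  i=1: a_1=6, p_1 = 6*24 + 1 = 145, q_1 = 6*1 + 0 = 6.
  i=2: a_2=1, p_2 = 1*145 + 24 = 169, q_2 = 1*6 + 1 = 7.
  i=3: a_3=7, p_3 = 7*169 + 145 = 1328, q_3 = 7*7 + 6 = 55.
  i=4: a_4=5, p_4 = 5*1328 + 169 = 6809, q_4 = 5*55 + 7 = 282.
  i=5: a_5=4, p_5 = 4*6809 + 1328 = 28564, q_5 = 4*282 + 55 = 1183.
  i=6: a_6=5, p_6 = 5*28564 + 6809 = 149629, q_6 = 5*1183 + 282 = 6197.
  i=7: a_7=7, p_7 = 7*149629 + 28564 = 1075967, q_7 = 7*6197 + 1183 = 44562.
  i=8: a_8=1, p_8 = 1*1075967 + 149629 = 1225596, q_8 = 1*44562 + 6197 = 50759.
  i=9: a_9=6, p_9 = 6*1225596 + 1075967 = 8429543, q_9 = 6*50759 + 44562 = 349116.
Check: 8429543^2 - 583*349116^2 = 71057195188849 - 71057195188848 = 1, so (x, y) = (8429543, 349116) solves the equation, and by the theorem it is the least positive solution.

(x, y) = (8429543, 349116)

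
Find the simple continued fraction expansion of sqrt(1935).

Write x_i = (sqrt(1935) + m_i)/d_i with (m_0, d_0) = (0, 1). a_0 = floor(sqrt(1935)) = 43, since 43^2 = 1849 <= 1935 < 1936 = 44^2.
Iterate m_{i+1} = d_i*a_i - m_i, d_{i+1} = (1935 - m_{i+1}^2)/d_i, a_{i+1} = floor((a_0 + m_{i+1})/d_{i+1}):
  m_1 = 1*43 - 0 = 43, d_1 = (1935 - 43^2)/1 = 86/1 = 86, a_1 = floor((43 + 43)/86) = 1.
  m_2 = 86*1 - 43 = 43, d_2 = (1935 - 43^2)/86 = 86/86 = 1, a_2 = floor((43 + 43)/1) = 86.
  m_3 = 1*86 - 43 = 43, d_3 = (1935 - 43^2)/1 = 86/1 = 86: (m_3, d_3) = (m_1, d_1) = (43, 86), so from here the quotients repeat a_1, a_2; the period length is 2.
Hence the expansion of sqrt(1935) is a_0 = 43 followed by the repeating block 1, 86 (period 2).

[43; (1, 86)]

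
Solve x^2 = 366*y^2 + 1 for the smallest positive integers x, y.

First expand sqrt(366) as a continued fraction. With x_i = (sqrt(366) + m_i)/d_i and (m_0, d_0) = (0, 1): a_0 = floor(sqrt(366)) = 19, since 19^2 = 361 <= 366 < 400 = 20^2.
Iterate m_{i+1} = d_i*a_i - m_i, d_{i+1} = (366 - m_{i+1}^2)/d_i, a_{i+1} = floor((a_0 + m_{i+1})/d_{i+1}):
  m_1 = 1*19 - 0 = 19, d_1 = (366 - 19^2)/1 = 5/1 = 5, a_1 = floor((19 + 19)/5) = 7.
  m_2 = 5*7 - 19 = 16, d_2 = (366 - 16^2)/5 = 110/5 = 22, a_2 = floor((19 + 16)/22) = 1.
  m_3 = 22*1 - 16 = 6, d_3 = (366 - 6^2)/22 = 330/22 = 15, a_3 = floor((19 + 6)/15) = 1.
  m_4 = 15*1 - 6 = 9, d_4 = (366 - 9^2)/15 = 285/15 = 19, a_4 = floor((19 + 9)/19) = 1.
  m_5 = 19*1 - 9 = 10, d_5 = (366 - 10^2)/19 = 266/19 = 14, a_5 = floor((19 + 10)/14) = 2.
  m_6 = 14*2 - 10 = 18, d_6 = (366 - 18^2)/14 = 42/14 = 3, a_6 = floor((19 + 18)/3) = 12.
  m_7 = 3*12 - 18 = 18, d_7 = (366 - 18^2)/3 = 42/3 = 14, a_7 = floor((19 + 18)/14) = 2.
  m_8 = 14*2 - 18 = 10, d_8 = (366 - 10^2)/14 = 266/14 = 19, a_8 = floor((19 + 10)/19) = 1.
  m_9 = 19*1 - 10 = 9, d_9 = (366 - 9^2)/19 = 285/19 = 15, a_9 = floor((19 + 9)/15) = 1.
  m_10 = 15*1 - 9 = 6, d_10 = (366 - 6^2)/15 = 330/15 = 22, a_10 = floor((19 + 6)/22) = 1.
  m_11 = 22*1 - 6 = 16, d_11 = (366 - 16^2)/22 = 110/22 = 5, a_11 = floor((19 + 16)/5) = 7.
  m_12 = 5*7 - 16 = 19, d_12 = (366 - 19^2)/5 = 5/5 = 1, a_12 = floor((19 + 19)/1) = 38.
  m_13 = 1*38 - 19 = 19, d_13 = (366 - 19^2)/1 = 5/1 = 5: (m_13, d_13) = (m_1, d_1) = (19, 5), so from here the quotients repeat a_1, ..., a_12; the period length is 12.
So sqrt(366) = [19; (7, 1, 1, 1, 2, 12, 2, 1, 1, 1, 7, 38)] with period length k = 12.
k is even, so the fundamental solution of x^2 - 366y^2 = 1 is (p_{k-1}, q_{k-1}) = (p_11, q_11); compute convergents through index 11.
Convergents (p_i = a_i*p_{i-1} + p_{i-2}, q_i = a_i*q_{i-1} + q_{i-2} with p_{-2}=0, p_{-1}=1, q_{-2}=1, q_{-1}=0):
  i=0: a_0=19, p_0 = 19*1 + 0 = 19, q_0 = 19*0 + 1 = 1.
  i=1: a_1=7, p_1 = 7*19 + 1 = 134, q_1 = 7*1 + 0 = 7.
  i=2: a_2=1, p_2 = 1*134 + 19 = 153, q_2 = 1*7 + 1 = 8.
  i=3: a_3=1, p_3 = 1*153 + 134 = 287, q_3 = 1*8 + 7 = 15.
  i=4: a_4=1, p_4 = 1*287 + 153 = 440, q_4 = 1*15 + 8 = 23.
  i=5: a_5=2, p_5 = 2*440 + 287 = 1167, q_5 = 2*23 + 15 = 61.
  i=6: a_6=12, p_6 = 12*1167 + 440 = 14444, q_6 = 12*61 + 23 = 755.
  i=7: a_7=2, p_7 = 2*14444 + 1167 = 30055, q_7 = 2*755 + 61 = 1571.
  i=8: a_8=1, p_8 = 1*30055 + 14444 = 44499, q_8 = 1*1571 + 755 = 2326.
  i=9: a_9=1, p_9 = 1*44499 + 30055 = 74554, q_9 = 1*2326 + 1571 = 3897.
  i=10: a_10=1, p_10 = 1*74554 + 44499 = 119053, q_10 = 1*3897 + 2326 = 6223.
  i=11: a_11=7, p_11 = 7*119053 + 74554 = 907925, q_11 = 7*6223 + 3897 = 47458.
Check: 907925^2 - 366*47458^2 = 824327805625 - 824327805624 = 1, so (x, y) = (907925, 47458) solves the equation, and by the theorem it is the least positive solution.

(x, y) = (907925, 47458)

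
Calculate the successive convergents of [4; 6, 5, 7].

4/1, 25/6, 129/31, 928/223

Using the convergent recurrence p_i = a_i*p_{i-1} + p_{i-2}, q_i = a_i*q_{i-1} + q_{i-2} with p_{-2}=0, p_{-1}=1, q_{-2}=1, q_{-1}=0:
  i=0: a_0=4, p_0 = 4*1 + 0 = 4, q_0 = 4*0 + 1 = 1.
  i=1: a_1=6, p_1 = 6*4 + 1 = 25, q_1 = 6*1 + 0 = 6.
  i=2: a_2=5, p_2 = 5*25 + 4 = 129, q_2 = 5*6 + 1 = 31.
  i=3: a_3=7, p_3 = 7*129 + 25 = 928, q_3 = 7*31 + 6 = 223.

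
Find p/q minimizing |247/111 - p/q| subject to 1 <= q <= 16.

Expand x = 247/111 as a continued fraction with the Euclidean algorithm:
  247 = 2*111 + 25, so a_0 = 2.
  111 = 4*25 + 11, so a_1 = 4.
  25 = 2*11 + 3, so a_2 = 2.
  11 = 3*3 + 2, so a_3 = 3.
  3 = 1*2 + 1, so a_4 = 1.
  2 = 2*1 + 0, so a_5 = 2.
so x = [2; 4, 2, 3, 1, 2].
Convergents (p_i = a_i*p_{i-1} + p_{i-2}, q_i = a_i*q_{i-1} + q_{i-2} with p_{-2}=0, p_{-1}=1, q_{-2}=1, q_{-1}=0), until the denominator exceeds 16:
  i=0: a_0=2, p_0 = 2*1 + 0 = 2, q_0 = 2*0 + 1 = 1.
  i=1: a_1=4, p_1 = 4*2 + 1 = 9, q_1 = 4*1 + 0 = 4.
  i=2: a_2=2, p_2 = 2*9 + 2 = 20, q_2 = 2*4 + 1 = 9.
  i=3: a_3=3, p_3 = 3*20 + 9 = 69, q_3 = 3*9 + 4 = 31.
q_3 = 31 > 16, so the last convergent with denominator <= 16 is p_2/q_2 = 20/9.
The closest fraction with denominator <= 16 is either p_2/q_2 or the intermediate fraction (k*p_2 + p_1)/(k*q_2 + q_1) with the largest k >= 1 whose denominator stays <= 16; these approach x as k grows, and every other convergent or intermediate fraction in range is farther away.
Largest k: floor((16 - q_1)/q_2) = floor((16 - 4)/9) = 1.
That gives (1*20 + 9)/(1*9 + 4) = 29/13.
Compare the errors: |x - 20/9| = |247*9 - 20*111|/(111*9) = 3/999, and |x - 29/13| = |247*13 - 29*111|/(111*13) = 8/1443.
Cross-multiplying, 3*1443 = 4329 < 7992 = 8*999, so 3/999 is smaller: the convergent 20/9 is closer to x than 29/13.

20/9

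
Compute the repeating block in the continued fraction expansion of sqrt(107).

[10; (2, 1, 9, 1, 2, 20)]

Write x_i = (sqrt(107) + m_i)/d_i with (m_0, d_0) = (0, 1). a_0 = floor(sqrt(107)) = 10, since 10^2 = 100 <= 107 < 121 = 11^2.
Iterate m_{i+1} = d_i*a_i - m_i, d_{i+1} = (107 - m_{i+1}^2)/d_i, a_{i+1} = floor((a_0 + m_{i+1})/d_{i+1}):
  m_1 = 1*10 - 0 = 10, d_1 = (107 - 10^2)/1 = 7/1 = 7, a_1 = floor((10 + 10)/7) = 2.
  m_2 = 7*2 - 10 = 4, d_2 = (107 - 4^2)/7 = 91/7 = 13, a_2 = floor((10 + 4)/13) = 1.
  m_3 = 13*1 - 4 = 9, d_3 = (107 - 9^2)/13 = 26/13 = 2, a_3 = floor((10 + 9)/2) = 9.
  m_4 = 2*9 - 9 = 9, d_4 = (107 - 9^2)/2 = 26/2 = 13, a_4 = floor((10 + 9)/13) = 1.
  m_5 = 13*1 - 9 = 4, d_5 = (107 - 4^2)/13 = 91/13 = 7, a_5 = floor((10 + 4)/7) = 2.
  m_6 = 7*2 - 4 = 10, d_6 = (107 - 10^2)/7 = 7/7 = 1, a_6 = floor((10 + 10)/1) = 20.
  m_7 = 1*20 - 10 = 10, d_7 = (107 - 10^2)/1 = 7/1 = 7: (m_7, d_7) = (m_1, d_1) = (10, 7), so from here the quotients repeat a_1, ..., a_6; the period length is 6.
Hence the expansion of sqrt(107) is a_0 = 10 followed by the repeating block 2, 1, 9, 1, 2, 20 (period 6).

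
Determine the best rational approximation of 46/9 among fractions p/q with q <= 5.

Expand x = 46/9 as a continued fraction with the Euclidean algorithm:
  46 = 5*9 + 1, so a_0 = 5.
  9 = 9*1 + 0, so a_1 = 9.
so x = [5; 9].
Convergents (p_i = a_i*p_{i-1} + p_{i-2}, q_i = a_i*q_{i-1} + q_{i-2} with p_{-2}=0, p_{-1}=1, q_{-2}=1, q_{-1}=0), until the denominator exceeds 5:
  i=0: a_0=5, p_0 = 5*1 + 0 = 5, q_0 = 5*0 + 1 = 1.
  i=1: a_1=9, p_1 = 9*5 + 1 = 46, q_1 = 9*1 + 0 = 9.
q_1 = 9 > 5, so the last convergent with denominator <= 5 is p_0/q_0 = 5/1.
The closest fraction with denominator <= 5 is either p_0/q_0 or the intermediate fraction (k*p_0 + p_{-1})/(k*q_0 + q_{-1}) with the largest k >= 1 whose denominator stays <= 5; these approach x as k grows, and every other convergent or intermediate fraction in range is farther away.
Largest k: floor((5 - q_{-1})/q_0) = floor((5 - 0)/1) = 5 (using the seeds p_{-1} = 1, q_{-1} = 0).
That gives (5*5 + 1)/(5*1 + 0) = 26/5.
Compare the errors: |x - 5/1| = |46*1 - 5*9|/(9*1) = 1/9, and |x - 26/5| = |46*5 - 26*9|/(9*5) = 4/45.
Cross-multiplying, 4*9 = 36 < 45 = 1*45, so 4/45 is smaller: the intermediate fraction 26/5 is closer to x than 5/1.

26/5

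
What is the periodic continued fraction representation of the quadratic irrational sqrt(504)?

Write x_i = (sqrt(504) + m_i)/d_i with (m_0, d_0) = (0, 1). a_0 = floor(sqrt(504)) = 22, since 22^2 = 484 <= 504 < 529 = 23^2.
Iterate m_{i+1} = d_i*a_i - m_i, d_{i+1} = (504 - m_{i+1}^2)/d_i, a_{i+1} = floor((a_0 + m_{i+1})/d_{i+1}):
  m_1 = 1*22 - 0 = 22, d_1 = (504 - 22^2)/1 = 20/1 = 20, a_1 = floor((22 + 22)/20) = 2.
  m_2 = 20*2 - 22 = 18, d_2 = (504 - 18^2)/20 = 180/20 = 9, a_2 = floor((22 + 18)/9) = 4.
  m_3 = 9*4 - 18 = 18, d_3 = (504 - 18^2)/9 = 180/9 = 20, a_3 = floor((22 + 18)/20) = 2.
  m_4 = 20*2 - 18 = 22, d_4 = (504 - 22^2)/20 = 20/20 = 1, a_4 = floor((22 + 22)/1) = 44.
  m_5 = 1*44 - 22 = 22, d_5 = (504 - 22^2)/1 = 20/1 = 20: (m_5, d_5) = (m_1, d_1) = (22, 20), so from here the quotients repeat a_1, ..., a_4; the period length is 4.
Hence the expansion of sqrt(504) is a_0 = 22 followed by the repeating block 2, 4, 2, 44 (period 4).

[22; (2, 4, 2, 44)]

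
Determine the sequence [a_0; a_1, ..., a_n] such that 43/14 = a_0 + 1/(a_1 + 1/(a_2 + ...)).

[3; 14]

Run the Euclidean algorithm on 43 and 14; the successive quotients are the partial quotients a_0, a_1, ... (each step inverts the fractional part left over by the previous one):
  43 = 3*14 + 1, so a_0 = 3.
  14 = 14*1 + 0, so a_1 = 14.
The remainder reaches 0 after 2 divisions, so the expansion has 2 partial quotients, read off in order.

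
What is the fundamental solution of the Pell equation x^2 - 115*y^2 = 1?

(x, y) = (1126, 105)

First expand sqrt(115) as a continued fraction. With x_i = (sqrt(115) + m_i)/d_i and (m_0, d_0) = (0, 1): a_0 = floor(sqrt(115)) = 10, since 10^2 = 100 <= 115 < 121 = 11^2.
Iterate m_{i+1} = d_i*a_i - m_i, d_{i+1} = (115 - m_{i+1}^2)/d_i, a_{i+1} = floor((a_0 + m_{i+1})/d_{i+1}):
  m_1 = 1*10 - 0 = 10, d_1 = (115 - 10^2)/1 = 15/1 = 15, a_1 = floor((10 + 10)/15) = 1.
  m_2 = 15*1 - 10 = 5, d_2 = (115 - 5^2)/15 = 90/15 = 6, a_2 = floor((10 + 5)/6) = 2.
  m_3 = 6*2 - 5 = 7, d_3 = (115 - 7^2)/6 = 66/6 = 11, a_3 = floor((10 + 7)/11) = 1.
  m_4 = 11*1 - 7 = 4, d_4 = (115 - 4^2)/11 = 99/11 = 9, a_4 = floor((10 + 4)/9) = 1.
  m_5 = 9*1 - 4 = 5, d_5 = (115 - 5^2)/9 = 90/9 = 10, a_5 = floor((10 + 5)/10) = 1.
  m_6 = 10*1 - 5 = 5, d_6 = (115 - 5^2)/10 = 90/10 = 9, a_6 = floor((10 + 5)/9) = 1.
  m_7 = 9*1 - 5 = 4, d_7 = (115 - 4^2)/9 = 99/9 = 11, a_7 = floor((10 + 4)/11) = 1.
  m_8 = 11*1 - 4 = 7, d_8 = (115 - 7^2)/11 = 66/11 = 6, a_8 = floor((10 + 7)/6) = 2.
  m_9 = 6*2 - 7 = 5, d_9 = (115 - 5^2)/6 = 90/6 = 15, a_9 = floor((10 + 5)/15) = 1.
  m_10 = 15*1 - 5 = 10, d_10 = (115 - 10^2)/15 = 15/15 = 1, a_10 = floor((10 + 10)/1) = 20.
  m_11 = 1*20 - 10 = 10, d_11 = (115 - 10^2)/1 = 15/1 = 15: (m_11, d_11) = (m_1, d_1) = (10, 15), so from here the quotients repeat a_1, ..., a_10; the period length is 10.
So sqrt(115) = [10; (1, 2, 1, 1, 1, 1, 1, 2, 1, 20)] with period length k = 10.
k is even, so the fundamental solution of x^2 - 115y^2 = 1 is (p_{k-1}, q_{k-1}) = (p_9, q_9); compute convergents through index 9.
Convergents (p_i = a_i*p_{i-1} + p_{i-2}, q_i = a_i*q_{i-1} + q_{i-2} with p_{-2}=0, p_{-1}=1, q_{-2}=1, q_{-1}=0):
  i=0: a_0=10, p_0 = 10*1 + 0 = 10, q_0 = 10*0 + 1 = 1.
  i=1: a_1=1, p_1 = 1*10 + 1 = 11, q_1 = 1*1 + 0 = 1.
  i=2: a_2=2, p_2 = 2*11 + 10 = 32, q_2 = 2*1 + 1 = 3.
  i=3: a_3=1, p_3 = 1*32 + 11 = 43, q_3 = 1*3 + 1 = 4.
  i=4: a_4=1, p_4 = 1*43 + 32 = 75, q_4 = 1*4 + 3 = 7.
  i=5: a_5=1, p_5 = 1*75 + 43 = 118, q_5 = 1*7 + 4 = 11.
  i=6: a_6=1, p_6 = 1*118 + 75 = 193, q_6 = 1*11 + 7 = 18.
  i=7: a_7=1, p_7 = 1*193 + 118 = 311, q_7 = 1*18 + 11 = 29.
  i=8: a_8=2, p_8 = 2*311 + 193 = 815, q_8 = 2*29 + 18 = 76.
  i=9: a_9=1, p_9 = 1*815 + 311 = 1126, q_9 = 1*76 + 29 = 105.
Check: 1126^2 - 115*105^2 = 1267876 - 1267875 = 1, so (x, y) = (1126, 105) solves the equation, and by the theorem it is the least positive solution.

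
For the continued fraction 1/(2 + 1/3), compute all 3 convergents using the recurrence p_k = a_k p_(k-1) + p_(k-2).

0/1, 1/2, 3/7

Using the convergent recurrence p_i = a_i*p_{i-1} + p_{i-2}, q_i = a_i*q_{i-1} + q_{i-2} with p_{-2}=0, p_{-1}=1, q_{-2}=1, q_{-1}=0:
  i=0: a_0=0, p_0 = 0*1 + 0 = 0, q_0 = 0*0 + 1 = 1.
  i=1: a_1=2, p_1 = 2*0 + 1 = 1, q_1 = 2*1 + 0 = 2.
  i=2: a_2=3, p_2 = 3*1 + 0 = 3, q_2 = 3*2 + 1 = 7.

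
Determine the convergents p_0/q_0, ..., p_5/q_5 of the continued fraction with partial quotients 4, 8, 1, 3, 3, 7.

4/1, 33/8, 37/9, 144/35, 469/114, 3427/833

Using the convergent recurrence p_i = a_i*p_{i-1} + p_{i-2}, q_i = a_i*q_{i-1} + q_{i-2} with p_{-2}=0, p_{-1}=1, q_{-2}=1, q_{-1}=0:
  i=0: a_0=4, p_0 = 4*1 + 0 = 4, q_0 = 4*0 + 1 = 1.
  i=1: a_1=8, p_1 = 8*4 + 1 = 33, q_1 = 8*1 + 0 = 8.
  i=2: a_2=1, p_2 = 1*33 + 4 = 37, q_2 = 1*8 + 1 = 9.
  i=3: a_3=3, p_3 = 3*37 + 33 = 144, q_3 = 3*9 + 8 = 35.
  i=4: a_4=3, p_4 = 3*144 + 37 = 469, q_4 = 3*35 + 9 = 114.
  i=5: a_5=7, p_5 = 7*469 + 144 = 3427, q_5 = 7*114 + 35 = 833.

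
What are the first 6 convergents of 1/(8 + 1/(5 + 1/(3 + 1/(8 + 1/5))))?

0/1, 1/8, 5/41, 16/131, 133/1089, 681/5576

Using the convergent recurrence p_i = a_i*p_{i-1} + p_{i-2}, q_i = a_i*q_{i-1} + q_{i-2} with p_{-2}=0, p_{-1}=1, q_{-2}=1, q_{-1}=0:
  i=0: a_0=0, p_0 = 0*1 + 0 = 0, q_0 = 0*0 + 1 = 1.
  i=1: a_1=8, p_1 = 8*0 + 1 = 1, q_1 = 8*1 + 0 = 8.
  i=2: a_2=5, p_2 = 5*1 + 0 = 5, q_2 = 5*8 + 1 = 41.
  i=3: a_3=3, p_3 = 3*5 + 1 = 16, q_3 = 3*41 + 8 = 131.
  i=4: a_4=8, p_4 = 8*16 + 5 = 133, q_4 = 8*131 + 41 = 1089.
  i=5: a_5=5, p_5 = 5*133 + 16 = 681, q_5 = 5*1089 + 131 = 5576.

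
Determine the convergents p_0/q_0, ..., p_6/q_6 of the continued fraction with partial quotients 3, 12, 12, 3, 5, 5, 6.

Using the convergent recurrence p_i = a_i*p_{i-1} + p_{i-2}, q_i = a_i*q_{i-1} + q_{i-2} with p_{-2}=0, p_{-1}=1, q_{-2}=1, q_{-1}=0:
  i=0: a_0=3, p_0 = 3*1 + 0 = 3, q_0 = 3*0 + 1 = 1.
  i=1: a_1=12, p_1 = 12*3 + 1 = 37, q_1 = 12*1 + 0 = 12.
  i=2: a_2=12, p_2 = 12*37 + 3 = 447, q_2 = 12*12 + 1 = 145.
  i=3: a_3=3, p_3 = 3*447 + 37 = 1378, q_3 = 3*145 + 12 = 447.
  i=4: a_4=5, p_4 = 5*1378 + 447 = 7337, q_4 = 5*447 + 145 = 2380.
  i=5: a_5=5, p_5 = 5*7337 + 1378 = 38063, q_5 = 5*2380 + 447 = 12347.
  i=6: a_6=6, p_6 = 6*38063 + 7337 = 235715, q_6 = 6*12347 + 2380 = 76462.

3/1, 37/12, 447/145, 1378/447, 7337/2380, 38063/12347, 235715/76462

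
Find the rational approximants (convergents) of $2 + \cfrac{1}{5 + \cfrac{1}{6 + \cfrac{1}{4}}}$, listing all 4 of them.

2/1, 11/5, 68/31, 283/129

Using the convergent recurrence p_i = a_i*p_{i-1} + p_{i-2}, q_i = a_i*q_{i-1} + q_{i-2} with p_{-2}=0, p_{-1}=1, q_{-2}=1, q_{-1}=0:
  i=0: a_0=2, p_0 = 2*1 + 0 = 2, q_0 = 2*0 + 1 = 1.
  i=1: a_1=5, p_1 = 5*2 + 1 = 11, q_1 = 5*1 + 0 = 5.
  i=2: a_2=6, p_2 = 6*11 + 2 = 68, q_2 = 6*5 + 1 = 31.
  i=3: a_3=4, p_3 = 4*68 + 11 = 283, q_3 = 4*31 + 5 = 129.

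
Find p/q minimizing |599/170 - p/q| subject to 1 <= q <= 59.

Expand x = 599/170 as a continued fraction with the Euclidean algorithm:
  599 = 3*170 + 89, so a_0 = 3.
  170 = 1*89 + 81, so a_1 = 1.
  89 = 1*81 + 8, so a_2 = 1.
  81 = 10*8 + 1, so a_3 = 10.
  8 = 8*1 + 0, so a_4 = 8.
so x = [3; 1, 1, 10, 8].
Convergents (p_i = a_i*p_{i-1} + p_{i-2}, q_i = a_i*q_{i-1} + q_{i-2} with p_{-2}=0, p_{-1}=1, q_{-2}=1, q_{-1}=0), until the denominator exceeds 59:
  i=0: a_0=3, p_0 = 3*1 + 0 = 3, q_0 = 3*0 + 1 = 1.
  i=1: a_1=1, p_1 = 1*3 + 1 = 4, q_1 = 1*1 + 0 = 1.
  i=2: a_2=1, p_2 = 1*4 + 3 = 7, q_2 = 1*1 + 1 = 2.
  i=3: a_3=10, p_3 = 10*7 + 4 = 74, q_3 = 10*2 + 1 = 21.
  i=4: a_4=8, p_4 = 8*74 + 7 = 599, q_4 = 8*21 + 2 = 170.
q_4 = 170 > 59, so the last convergent with denominator <= 59 is p_3/q_3 = 74/21.
The closest fraction with denominator <= 59 is either p_3/q_3 or the intermediate fraction (k*p_3 + p_2)/(k*q_3 + q_2) with the largest k >= 1 whose denominator stays <= 59; these approach x as k grows, and every other convergent or intermediate fraction in range is farther away.
Largest k: floor((59 - q_2)/q_3) = floor((59 - 2)/21) = 2.
That gives (2*74 + 7)/(2*21 + 2) = 155/44.
Compare the errors: |x - 74/21| = |599*21 - 74*170|/(170*21) = 1/3570, and |x - 155/44| = |599*44 - 155*170|/(170*44) = 6/7480.
Cross-multiplying, 1*7480 = 7480 < 21420 = 6*3570, so 1/3570 is smaller: the convergent 74/21 is closer to x than 155/44.

74/21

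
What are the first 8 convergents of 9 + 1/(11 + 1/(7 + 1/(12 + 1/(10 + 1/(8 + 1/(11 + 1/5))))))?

9/1, 100/11, 709/78, 8608/947, 86789/9548, 702920/77331, 7818909/860189, 39797465/4378276

Using the convergent recurrence p_i = a_i*p_{i-1} + p_{i-2}, q_i = a_i*q_{i-1} + q_{i-2} with p_{-2}=0, p_{-1}=1, q_{-2}=1, q_{-1}=0:
  i=0: a_0=9, p_0 = 9*1 + 0 = 9, q_0 = 9*0 + 1 = 1.
  i=1: a_1=11, p_1 = 11*9 + 1 = 100, q_1 = 11*1 + 0 = 11.
  i=2: a_2=7, p_2 = 7*100 + 9 = 709, q_2 = 7*11 + 1 = 78.
  i=3: a_3=12, p_3 = 12*709 + 100 = 8608, q_3 = 12*78 + 11 = 947.
  i=4: a_4=10, p_4 = 10*8608 + 709 = 86789, q_4 = 10*947 + 78 = 9548.
  i=5: a_5=8, p_5 = 8*86789 + 8608 = 702920, q_5 = 8*9548 + 947 = 77331.
  i=6: a_6=11, p_6 = 11*702920 + 86789 = 7818909, q_6 = 11*77331 + 9548 = 860189.
  i=7: a_7=5, p_7 = 5*7818909 + 702920 = 39797465, q_7 = 5*860189 + 77331 = 4378276.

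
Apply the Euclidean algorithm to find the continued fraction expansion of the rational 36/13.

[2; 1, 3, 3]

Run the Euclidean algorithm on 36 and 13; the successive quotients are the partial quotients a_0, a_1, ... (each step inverts the fractional part left over by the previous one):
  36 = 2*13 + 10, so a_0 = 2.
  13 = 1*10 + 3, so a_1 = 1.
  10 = 3*3 + 1, so a_2 = 3.
  3 = 3*1 + 0, so a_3 = 3.
The remainder reaches 0 after 4 divisions, so the expansion has 4 partial quotients, read off in order.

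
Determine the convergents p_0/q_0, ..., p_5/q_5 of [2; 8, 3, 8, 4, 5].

2/1, 17/8, 53/25, 441/208, 1817/857, 9526/4493

Using the convergent recurrence p_i = a_i*p_{i-1} + p_{i-2}, q_i = a_i*q_{i-1} + q_{i-2} with p_{-2}=0, p_{-1}=1, q_{-2}=1, q_{-1}=0:
  i=0: a_0=2, p_0 = 2*1 + 0 = 2, q_0 = 2*0 + 1 = 1.
  i=1: a_1=8, p_1 = 8*2 + 1 = 17, q_1 = 8*1 + 0 = 8.
  i=2: a_2=3, p_2 = 3*17 + 2 = 53, q_2 = 3*8 + 1 = 25.
  i=3: a_3=8, p_3 = 8*53 + 17 = 441, q_3 = 8*25 + 8 = 208.
  i=4: a_4=4, p_4 = 4*441 + 53 = 1817, q_4 = 4*208 + 25 = 857.
  i=5: a_5=5, p_5 = 5*1817 + 441 = 9526, q_5 = 5*857 + 208 = 4493.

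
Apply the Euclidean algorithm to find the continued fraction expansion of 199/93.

[2; 7, 6, 2]

Run the Euclidean algorithm on 199 and 93; the successive quotients are the partial quotients a_0, a_1, ... (each step inverts the fractional part left over by the previous one):
  199 = 2*93 + 13, so a_0 = 2.
  93 = 7*13 + 2, so a_1 = 7.
  13 = 6*2 + 1, so a_2 = 6.
  2 = 2*1 + 0, so a_3 = 2.
The remainder reaches 0 after 4 divisions, so the expansion has 4 partial quotients, read off in order.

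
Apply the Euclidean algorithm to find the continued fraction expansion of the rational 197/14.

[14; 14]

Run the Euclidean algorithm on 197 and 14; the successive quotients are the partial quotients a_0, a_1, ... (each step inverts the fractional part left over by the previous one):
  197 = 14*14 + 1, so a_0 = 14.
  14 = 14*1 + 0, so a_1 = 14.
The remainder reaches 0 after 2 divisions, so the expansion has 2 partial quotients, read off in order.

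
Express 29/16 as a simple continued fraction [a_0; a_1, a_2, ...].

Run the Euclidean algorithm on 29 and 16; the successive quotients are the partial quotients a_0, a_1, ... (each step inverts the fractional part left over by the previous one):
  29 = 1*16 + 13, so a_0 = 1.
  16 = 1*13 + 3, so a_1 = 1.
  13 = 4*3 + 1, so a_2 = 4.
  3 = 3*1 + 0, so a_3 = 3.
The remainder reaches 0 after 4 divisions, so the expansion has 4 partial quotients, read off in order.

[1; 1, 4, 3]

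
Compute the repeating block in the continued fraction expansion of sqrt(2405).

[49; (24, 1, 1, 24, 98)]

Write x_i = (sqrt(2405) + m_i)/d_i with (m_0, d_0) = (0, 1). a_0 = floor(sqrt(2405)) = 49, since 49^2 = 2401 <= 2405 < 2500 = 50^2.
Iterate m_{i+1} = d_i*a_i - m_i, d_{i+1} = (2405 - m_{i+1}^2)/d_i, a_{i+1} = floor((a_0 + m_{i+1})/d_{i+1}):
  m_1 = 1*49 - 0 = 49, d_1 = (2405 - 49^2)/1 = 4/1 = 4, a_1 = floor((49 + 49)/4) = 24.
  m_2 = 4*24 - 49 = 47, d_2 = (2405 - 47^2)/4 = 196/4 = 49, a_2 = floor((49 + 47)/49) = 1.
  m_3 = 49*1 - 47 = 2, d_3 = (2405 - 2^2)/49 = 2401/49 = 49, a_3 = floor((49 + 2)/49) = 1.
  m_4 = 49*1 - 2 = 47, d_4 = (2405 - 47^2)/49 = 196/49 = 4, a_4 = floor((49 + 47)/4) = 24.
  m_5 = 4*24 - 47 = 49, d_5 = (2405 - 49^2)/4 = 4/4 = 1, a_5 = floor((49 + 49)/1) = 98.
  m_6 = 1*98 - 49 = 49, d_6 = (2405 - 49^2)/1 = 4/1 = 4: (m_6, d_6) = (m_1, d_1) = (49, 4), so from here the quotients repeat a_1, ..., a_5; the period length is 5.
Hence the expansion of sqrt(2405) is a_0 = 49 followed by the repeating block 24, 1, 1, 24, 98 (period 5).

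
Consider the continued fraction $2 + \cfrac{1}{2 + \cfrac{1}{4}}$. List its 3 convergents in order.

Using the convergent recurrence p_i = a_i*p_{i-1} + p_{i-2}, q_i = a_i*q_{i-1} + q_{i-2} with p_{-2}=0, p_{-1}=1, q_{-2}=1, q_{-1}=0:
  i=0: a_0=2, p_0 = 2*1 + 0 = 2, q_0 = 2*0 + 1 = 1.
  i=1: a_1=2, p_1 = 2*2 + 1 = 5, q_1 = 2*1 + 0 = 2.
  i=2: a_2=4, p_2 = 4*5 + 2 = 22, q_2 = 4*2 + 1 = 9.

2/1, 5/2, 22/9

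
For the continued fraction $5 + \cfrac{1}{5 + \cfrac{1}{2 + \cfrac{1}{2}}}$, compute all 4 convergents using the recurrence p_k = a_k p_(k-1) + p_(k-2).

5/1, 26/5, 57/11, 140/27

Using the convergent recurrence p_i = a_i*p_{i-1} + p_{i-2}, q_i = a_i*q_{i-1} + q_{i-2} with p_{-2}=0, p_{-1}=1, q_{-2}=1, q_{-1}=0:
  i=0: a_0=5, p_0 = 5*1 + 0 = 5, q_0 = 5*0 + 1 = 1.
  i=1: a_1=5, p_1 = 5*5 + 1 = 26, q_1 = 5*1 + 0 = 5.
  i=2: a_2=2, p_2 = 2*26 + 5 = 57, q_2 = 2*5 + 1 = 11.
  i=3: a_3=2, p_3 = 2*57 + 26 = 140, q_3 = 2*11 + 5 = 27.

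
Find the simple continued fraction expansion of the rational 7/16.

Run the Euclidean algorithm on 7 and 16; the successive quotients are the partial quotients a_0, a_1, ... (each step inverts the fractional part left over by the previous one):
  7 = 0*16 + 7, so a_0 = 0.
  16 = 2*7 + 2, so a_1 = 2.
  7 = 3*2 + 1, so a_2 = 3.
  2 = 2*1 + 0, so a_3 = 2.
The remainder reaches 0 after 4 divisions, so the expansion has 4 partial quotients, read off in order.

[0; 2, 3, 2]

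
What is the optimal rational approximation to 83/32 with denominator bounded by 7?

Expand x = 83/32 as a continued fraction with the Euclidean algorithm:
  83 = 2*32 + 19, so a_0 = 2.
  32 = 1*19 + 13, so a_1 = 1.
  19 = 1*13 + 6, so a_2 = 1.
  13 = 2*6 + 1, so a_3 = 2.
  6 = 6*1 + 0, so a_4 = 6.
so x = [2; 1, 1, 2, 6].
Convergents (p_i = a_i*p_{i-1} + p_{i-2}, q_i = a_i*q_{i-1} + q_{i-2} with p_{-2}=0, p_{-1}=1, q_{-2}=1, q_{-1}=0), until the denominator exceeds 7:
  i=0: a_0=2, p_0 = 2*1 + 0 = 2, q_0 = 2*0 + 1 = 1.
  i=1: a_1=1, p_1 = 1*2 + 1 = 3, q_1 = 1*1 + 0 = 1.
  i=2: a_2=1, p_2 = 1*3 + 2 = 5, q_2 = 1*1 + 1 = 2.
  i=3: a_3=2, p_3 = 2*5 + 3 = 13, q_3 = 2*2 + 1 = 5.
  i=4: a_4=6, p_4 = 6*13 + 5 = 83, q_4 = 6*5 + 2 = 32.
q_4 = 32 > 7, so the last convergent with denominator <= 7 is p_3/q_3 = 13/5.
The closest fraction with denominator <= 7 is either p_3/q_3 or the intermediate fraction (k*p_3 + p_2)/(k*q_3 + q_2) with the largest k >= 1 whose denominator stays <= 7; these approach x as k grows, and every other convergent or intermediate fraction in range is farther away.
Largest k: floor((7 - q_2)/q_3) = floor((7 - 2)/5) = 1.
That gives (1*13 + 5)/(1*5 + 2) = 18/7.
Compare the errors: |x - 13/5| = |83*5 - 13*32|/(32*5) = 1/160, and |x - 18/7| = |83*7 - 18*32|/(32*7) = 5/224.
Cross-multiplying, 1*224 = 224 < 800 = 5*160, so 1/160 is smaller: the convergent 13/5 is closer to x than 18/7.

13/5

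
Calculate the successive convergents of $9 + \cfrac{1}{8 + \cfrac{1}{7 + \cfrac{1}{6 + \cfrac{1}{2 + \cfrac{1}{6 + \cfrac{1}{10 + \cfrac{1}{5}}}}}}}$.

Using the convergent recurrence p_i = a_i*p_{i-1} + p_{i-2}, q_i = a_i*q_{i-1} + q_{i-2} with p_{-2}=0, p_{-1}=1, q_{-2}=1, q_{-1}=0:
  i=0: a_0=9, p_0 = 9*1 + 0 = 9, q_0 = 9*0 + 1 = 1.
  i=1: a_1=8, p_1 = 8*9 + 1 = 73, q_1 = 8*1 + 0 = 8.
  i=2: a_2=7, p_2 = 7*73 + 9 = 520, q_2 = 7*8 + 1 = 57.
  i=3: a_3=6, p_3 = 6*520 + 73 = 3193, q_3 = 6*57 + 8 = 350.
  i=4: a_4=2, p_4 = 2*3193 + 520 = 6906, q_4 = 2*350 + 57 = 757.
  i=5: a_5=6, p_5 = 6*6906 + 3193 = 44629, q_5 = 6*757 + 350 = 4892.
  i=6: a_6=10, p_6 = 10*44629 + 6906 = 453196, q_6 = 10*4892 + 757 = 49677.
  i=7: a_7=5, p_7 = 5*453196 + 44629 = 2310609, q_7 = 5*49677 + 4892 = 253277.

9/1, 73/8, 520/57, 3193/350, 6906/757, 44629/4892, 453196/49677, 2310609/253277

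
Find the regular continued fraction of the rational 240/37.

Run the Euclidean algorithm on 240 and 37; the successive quotients are the partial quotients a_0, a_1, ... (each step inverts the fractional part left over by the previous one):
  240 = 6*37 + 18, so a_0 = 6.
  37 = 2*18 + 1, so a_1 = 2.
  18 = 18*1 + 0, so a_2 = 18.
The remainder reaches 0 after 3 divisions, so the expansion has 3 partial quotients, read off in order.

[6; 2, 18]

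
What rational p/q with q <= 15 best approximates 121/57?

Expand x = 121/57 as a continued fraction with the Euclidean algorithm:
  121 = 2*57 + 7, so a_0 = 2.
  57 = 8*7 + 1, so a_1 = 8.
  7 = 7*1 + 0, so a_2 = 7.
so x = [2; 8, 7].
Convergents (p_i = a_i*p_{i-1} + p_{i-2}, q_i = a_i*q_{i-1} + q_{i-2} with p_{-2}=0, p_{-1}=1, q_{-2}=1, q_{-1}=0), until the denominator exceeds 15:
  i=0: a_0=2, p_0 = 2*1 + 0 = 2, q_0 = 2*0 + 1 = 1.
  i=1: a_1=8, p_1 = 8*2 + 1 = 17, q_1 = 8*1 + 0 = 8.
  i=2: a_2=7, p_2 = 7*17 + 2 = 121, q_2 = 7*8 + 1 = 57.
q_2 = 57 > 15, so the last convergent with denominator <= 15 is p_1/q_1 = 17/8.
The closest fraction with denominator <= 15 is either p_1/q_1 or the intermediate fraction (k*p_1 + p_0)/(k*q_1 + q_0) with the largest k >= 1 whose denominator stays <= 15; these approach x as k grows, and every other convergent or intermediate fraction in range is farther away.
Largest k: floor((15 - q_0)/q_1) = floor((15 - 1)/8) = 1.
That gives (1*17 + 2)/(1*8 + 1) = 19/9.
Compare the errors: |x - 17/8| = |121*8 - 17*57|/(57*8) = 1/456, and |x - 19/9| = |121*9 - 19*57|/(57*9) = 6/513.
Cross-multiplying, 1*513 = 513 < 2736 = 6*456, so 1/456 is smaller: the convergent 17/8 is closer to x than 19/9.

17/8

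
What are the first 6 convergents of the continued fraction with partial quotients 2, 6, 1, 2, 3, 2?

2/1, 13/6, 15/7, 43/20, 144/67, 331/154

Using the convergent recurrence p_i = a_i*p_{i-1} + p_{i-2}, q_i = a_i*q_{i-1} + q_{i-2} with p_{-2}=0, p_{-1}=1, q_{-2}=1, q_{-1}=0:
  i=0: a_0=2, p_0 = 2*1 + 0 = 2, q_0 = 2*0 + 1 = 1.
  i=1: a_1=6, p_1 = 6*2 + 1 = 13, q_1 = 6*1 + 0 = 6.
  i=2: a_2=1, p_2 = 1*13 + 2 = 15, q_2 = 1*6 + 1 = 7.
  i=3: a_3=2, p_3 = 2*15 + 13 = 43, q_3 = 2*7 + 6 = 20.
  i=4: a_4=3, p_4 = 3*43 + 15 = 144, q_4 = 3*20 + 7 = 67.
  i=5: a_5=2, p_5 = 2*144 + 43 = 331, q_5 = 2*67 + 20 = 154.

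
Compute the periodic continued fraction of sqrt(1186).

[34; (2, 3, 1, 1, 4, 34, 4, 1, 1, 3, 2, 68)]

Write x_i = (sqrt(1186) + m_i)/d_i with (m_0, d_0) = (0, 1). a_0 = floor(sqrt(1186)) = 34, since 34^2 = 1156 <= 1186 < 1225 = 35^2.
Iterate m_{i+1} = d_i*a_i - m_i, d_{i+1} = (1186 - m_{i+1}^2)/d_i, a_{i+1} = floor((a_0 + m_{i+1})/d_{i+1}):
  m_1 = 1*34 - 0 = 34, d_1 = (1186 - 34^2)/1 = 30/1 = 30, a_1 = floor((34 + 34)/30) = 2.
  m_2 = 30*2 - 34 = 26, d_2 = (1186 - 26^2)/30 = 510/30 = 17, a_2 = floor((34 + 26)/17) = 3.
  m_3 = 17*3 - 26 = 25, d_3 = (1186 - 25^2)/17 = 561/17 = 33, a_3 = floor((34 + 25)/33) = 1.
  m_4 = 33*1 - 25 = 8, d_4 = (1186 - 8^2)/33 = 1122/33 = 34, a_4 = floor((34 + 8)/34) = 1.
  m_5 = 34*1 - 8 = 26, d_5 = (1186 - 26^2)/34 = 510/34 = 15, a_5 = floor((34 + 26)/15) = 4.
  m_6 = 15*4 - 26 = 34, d_6 = (1186 - 34^2)/15 = 30/15 = 2, a_6 = floor((34 + 34)/2) = 34.
  m_7 = 2*34 - 34 = 34, d_7 = (1186 - 34^2)/2 = 30/2 = 15, a_7 = floor((34 + 34)/15) = 4.
  m_8 = 15*4 - 34 = 26, d_8 = (1186 - 26^2)/15 = 510/15 = 34, a_8 = floor((34 + 26)/34) = 1.
  m_9 = 34*1 - 26 = 8, d_9 = (1186 - 8^2)/34 = 1122/34 = 33, a_9 = floor((34 + 8)/33) = 1.
  m_10 = 33*1 - 8 = 25, d_10 = (1186 - 25^2)/33 = 561/33 = 17, a_10 = floor((34 + 25)/17) = 3.
  m_11 = 17*3 - 25 = 26, d_11 = (1186 - 26^2)/17 = 510/17 = 30, a_11 = floor((34 + 26)/30) = 2.
  m_12 = 30*2 - 26 = 34, d_12 = (1186 - 34^2)/30 = 30/30 = 1, a_12 = floor((34 + 34)/1) = 68.
  m_13 = 1*68 - 34 = 34, d_13 = (1186 - 34^2)/1 = 30/1 = 30: (m_13, d_13) = (m_1, d_1) = (34, 30), so from here the quotients repeat a_1, ..., a_12; the period length is 12.
Hence the expansion of sqrt(1186) is a_0 = 34 followed by the repeating block 2, 3, 1, 1, 4, 34, 4, 1, 1, 3, 2, 68 (period 12).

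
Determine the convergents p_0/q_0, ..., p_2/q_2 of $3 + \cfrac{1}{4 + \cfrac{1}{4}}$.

3/1, 13/4, 55/17

Using the convergent recurrence p_i = a_i*p_{i-1} + p_{i-2}, q_i = a_i*q_{i-1} + q_{i-2} with p_{-2}=0, p_{-1}=1, q_{-2}=1, q_{-1}=0:
  i=0: a_0=3, p_0 = 3*1 + 0 = 3, q_0 = 3*0 + 1 = 1.
  i=1: a_1=4, p_1 = 4*3 + 1 = 13, q_1 = 4*1 + 0 = 4.
  i=2: a_2=4, p_2 = 4*13 + 3 = 55, q_2 = 4*4 + 1 = 17.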